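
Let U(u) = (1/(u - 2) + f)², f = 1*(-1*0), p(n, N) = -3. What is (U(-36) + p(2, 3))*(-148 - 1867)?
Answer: 8726965/1444 ≈ 6043.6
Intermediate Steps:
f = 0 (f = 1*0 = 0)
U(u) = (-2 + u)⁻² (U(u) = (1/(u - 2) + 0)² = (1/(-2 + u) + 0)² = (1/(-2 + u))² = (-2 + u)⁻²)
(U(-36) + p(2, 3))*(-148 - 1867) = ((-2 - 36)⁻² - 3)*(-148 - 1867) = ((-38)⁻² - 3)*(-2015) = (1/1444 - 3)*(-2015) = -4331/1444*(-2015) = 8726965/1444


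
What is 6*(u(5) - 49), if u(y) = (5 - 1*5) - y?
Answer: -324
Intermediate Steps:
u(y) = -y (u(y) = (5 - 5) - y = 0 - y = -y)
6*(u(5) - 49) = 6*(-1*5 - 49) = 6*(-5 - 49) = 6*(-54) = -324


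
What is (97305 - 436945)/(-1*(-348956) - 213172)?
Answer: -42455/16973 ≈ -2.5013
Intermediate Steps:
(97305 - 436945)/(-1*(-348956) - 213172) = -339640/(348956 - 213172) = -339640/135784 = -339640*1/135784 = -42455/16973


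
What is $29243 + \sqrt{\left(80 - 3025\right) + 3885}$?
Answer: $29243 + 2 \sqrt{235} \approx 29274.0$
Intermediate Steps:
$29243 + \sqrt{\left(80 - 3025\right) + 3885} = 29243 + \sqrt{-2945 + 3885} = 29243 + \sqrt{940} = 29243 + 2 \sqrt{235}$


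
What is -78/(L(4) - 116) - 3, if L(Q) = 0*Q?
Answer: -135/58 ≈ -2.3276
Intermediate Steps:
L(Q) = 0
-78/(L(4) - 116) - 3 = -78/(0 - 116) - 3 = -78/(-116) - 3 = -78*(-1/116) - 3 = 39/58 - 3 = -135/58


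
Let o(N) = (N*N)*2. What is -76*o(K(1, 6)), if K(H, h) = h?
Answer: -5472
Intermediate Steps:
o(N) = 2*N² (o(N) = N²*2 = 2*N²)
-76*o(K(1, 6)) = -152*6² = -152*36 = -76*72 = -5472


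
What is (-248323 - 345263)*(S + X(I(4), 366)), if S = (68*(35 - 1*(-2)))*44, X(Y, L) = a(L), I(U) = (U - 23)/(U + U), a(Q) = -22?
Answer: -65699285652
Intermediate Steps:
I(U) = (-23 + U)/(2*U) (I(U) = (-23 + U)/((2*U)) = (-23 + U)*(1/(2*U)) = (-23 + U)/(2*U))
X(Y, L) = -22
S = 110704 (S = (68*(35 + 2))*44 = (68*37)*44 = 2516*44 = 110704)
(-248323 - 345263)*(S + X(I(4), 366)) = (-248323 - 345263)*(110704 - 22) = -593586*110682 = -65699285652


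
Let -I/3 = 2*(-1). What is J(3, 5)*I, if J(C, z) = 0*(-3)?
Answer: 0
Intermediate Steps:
J(C, z) = 0
I = 6 (I = -6*(-1) = -3*(-2) = 6)
J(3, 5)*I = 0*6 = 0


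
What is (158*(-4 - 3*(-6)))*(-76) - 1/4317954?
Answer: -725899882849/4317954 ≈ -1.6811e+5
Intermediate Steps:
(158*(-4 - 3*(-6)))*(-76) - 1/4317954 = (158*(-4 + 18))*(-76) - 1*1/4317954 = (158*14)*(-76) - 1/4317954 = 2212*(-76) - 1/4317954 = -168112 - 1/4317954 = -725899882849/4317954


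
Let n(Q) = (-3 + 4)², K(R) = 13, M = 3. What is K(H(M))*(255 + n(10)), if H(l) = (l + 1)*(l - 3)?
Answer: 3328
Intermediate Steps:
H(l) = (1 + l)*(-3 + l)
n(Q) = 1 (n(Q) = 1² = 1)
K(H(M))*(255 + n(10)) = 13*(255 + 1) = 13*256 = 3328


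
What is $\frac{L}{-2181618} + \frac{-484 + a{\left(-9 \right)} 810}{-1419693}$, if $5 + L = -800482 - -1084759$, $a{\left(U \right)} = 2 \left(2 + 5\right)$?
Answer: $- \frac{71210435584}{516204633879} \approx -0.13795$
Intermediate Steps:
$a{\left(U \right)} = 14$ ($a{\left(U \right)} = 2 \cdot 7 = 14$)
$L = 284272$ ($L = -5 - -284277 = -5 + \left(-800482 + 1084759\right) = -5 + 284277 = 284272$)
$\frac{L}{-2181618} + \frac{-484 + a{\left(-9 \right)} 810}{-1419693} = \frac{284272}{-2181618} + \frac{-484 + 14 \cdot 810}{-1419693} = 284272 \left(- \frac{1}{2181618}\right) + \left(-484 + 11340\right) \left(- \frac{1}{1419693}\right) = - \frac{142136}{1090809} + 10856 \left(- \frac{1}{1419693}\right) = - \frac{142136}{1090809} - \frac{10856}{1419693} = - \frac{71210435584}{516204633879}$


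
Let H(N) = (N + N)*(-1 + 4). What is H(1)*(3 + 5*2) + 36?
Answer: 114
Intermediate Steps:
H(N) = 6*N (H(N) = (2*N)*3 = 6*N)
H(1)*(3 + 5*2) + 36 = (6*1)*(3 + 5*2) + 36 = 6*(3 + 10) + 36 = 6*13 + 36 = 78 + 36 = 114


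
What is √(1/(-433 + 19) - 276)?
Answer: I*√5256190/138 ≈ 16.613*I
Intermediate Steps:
√(1/(-433 + 19) - 276) = √(1/(-414) - 276) = √(-1/414 - 276) = √(-114265/414) = I*√5256190/138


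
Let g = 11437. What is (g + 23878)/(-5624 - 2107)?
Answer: -35315/7731 ≈ -4.5680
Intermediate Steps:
(g + 23878)/(-5624 - 2107) = (11437 + 23878)/(-5624 - 2107) = 35315/(-7731) = 35315*(-1/7731) = -35315/7731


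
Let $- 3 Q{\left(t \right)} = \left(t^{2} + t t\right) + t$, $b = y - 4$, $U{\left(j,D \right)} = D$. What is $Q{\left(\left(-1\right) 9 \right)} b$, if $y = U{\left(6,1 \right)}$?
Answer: $153$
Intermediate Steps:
$y = 1$
$b = -3$ ($b = 1 - 4 = -3$)
$Q{\left(t \right)} = - \frac{2 t^{2}}{3} - \frac{t}{3}$ ($Q{\left(t \right)} = - \frac{\left(t^{2} + t t\right) + t}{3} = - \frac{\left(t^{2} + t^{2}\right) + t}{3} = - \frac{2 t^{2} + t}{3} = - \frac{t + 2 t^{2}}{3} = - \frac{2 t^{2}}{3} - \frac{t}{3}$)
$Q{\left(\left(-1\right) 9 \right)} b = - \frac{\left(-1\right) 9 \left(1 + 2 \left(\left(-1\right) 9\right)\right)}{3} \left(-3\right) = \left(- \frac{1}{3}\right) \left(-9\right) \left(1 + 2 \left(-9\right)\right) \left(-3\right) = \left(- \frac{1}{3}\right) \left(-9\right) \left(1 - 18\right) \left(-3\right) = \left(- \frac{1}{3}\right) \left(-9\right) \left(-17\right) \left(-3\right) = \left(-51\right) \left(-3\right) = 153$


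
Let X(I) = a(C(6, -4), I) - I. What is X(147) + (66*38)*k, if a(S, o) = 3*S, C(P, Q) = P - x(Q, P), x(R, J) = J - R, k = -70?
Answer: -175719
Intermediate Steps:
C(P, Q) = Q (C(P, Q) = P - (P - Q) = P + (Q - P) = Q)
X(I) = -12 - I (X(I) = 3*(-4) - I = -12 - I)
X(147) + (66*38)*k = (-12 - 1*147) + (66*38)*(-70) = (-12 - 147) + 2508*(-70) = -159 - 175560 = -175719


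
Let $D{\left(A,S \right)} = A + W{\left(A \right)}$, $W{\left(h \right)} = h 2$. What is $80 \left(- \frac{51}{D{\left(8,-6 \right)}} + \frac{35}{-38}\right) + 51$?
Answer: $- \frac{3661}{19} \approx -192.68$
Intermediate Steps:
$W{\left(h \right)} = 2 h$
$D{\left(A,S \right)} = 3 A$ ($D{\left(A,S \right)} = A + 2 A = 3 A$)
$80 \left(- \frac{51}{D{\left(8,-6 \right)}} + \frac{35}{-38}\right) + 51 = 80 \left(- \frac{51}{3 \cdot 8} + \frac{35}{-38}\right) + 51 = 80 \left(- \frac{51}{24} + 35 \left(- \frac{1}{38}\right)\right) + 51 = 80 \left(\left(-51\right) \frac{1}{24} - \frac{35}{38}\right) + 51 = 80 \left(- \frac{17}{8} - \frac{35}{38}\right) + 51 = 80 \left(- \frac{463}{152}\right) + 51 = - \frac{4630}{19} + 51 = - \frac{3661}{19}$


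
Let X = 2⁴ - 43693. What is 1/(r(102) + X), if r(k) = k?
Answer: -1/43575 ≈ -2.2949e-5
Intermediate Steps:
X = -43677 (X = 16 - 43693 = -43677)
1/(r(102) + X) = 1/(102 - 43677) = 1/(-43575) = -1/43575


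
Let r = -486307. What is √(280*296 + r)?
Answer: I*√403427 ≈ 635.16*I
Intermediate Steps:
√(280*296 + r) = √(280*296 - 486307) = √(82880 - 486307) = √(-403427) = I*√403427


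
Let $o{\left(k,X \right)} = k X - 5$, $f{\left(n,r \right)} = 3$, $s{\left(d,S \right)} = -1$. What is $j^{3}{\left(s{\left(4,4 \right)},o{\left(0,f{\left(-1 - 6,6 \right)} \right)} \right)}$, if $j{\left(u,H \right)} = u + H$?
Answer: $-216$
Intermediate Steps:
$o{\left(k,X \right)} = -5 + X k$ ($o{\left(k,X \right)} = X k - 5 = -5 + X k$)
$j{\left(u,H \right)} = H + u$
$j^{3}{\left(s{\left(4,4 \right)},o{\left(0,f{\left(-1 - 6,6 \right)} \right)} \right)} = \left(\left(-5 + 3 \cdot 0\right) - 1\right)^{3} = \left(\left(-5 + 0\right) - 1\right)^{3} = \left(-5 - 1\right)^{3} = \left(-6\right)^{3} = -216$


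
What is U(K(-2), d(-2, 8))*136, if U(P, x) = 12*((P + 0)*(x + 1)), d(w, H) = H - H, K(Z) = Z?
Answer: -3264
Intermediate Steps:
d(w, H) = 0
U(P, x) = 12*P*(1 + x) (U(P, x) = 12*(P*(1 + x)) = 12*P*(1 + x))
U(K(-2), d(-2, 8))*136 = (12*(-2)*(1 + 0))*136 = (12*(-2)*1)*136 = -24*136 = -3264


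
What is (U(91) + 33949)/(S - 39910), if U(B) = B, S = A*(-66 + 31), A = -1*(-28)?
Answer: -3404/4089 ≈ -0.83248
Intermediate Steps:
A = 28
S = -980 (S = 28*(-66 + 31) = 28*(-35) = -980)
(U(91) + 33949)/(S - 39910) = (91 + 33949)/(-980 - 39910) = 34040/(-40890) = 34040*(-1/40890) = -3404/4089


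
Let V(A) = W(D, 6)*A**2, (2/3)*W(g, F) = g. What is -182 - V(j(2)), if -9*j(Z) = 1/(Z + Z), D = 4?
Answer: -39313/216 ≈ -182.00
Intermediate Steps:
W(g, F) = 3*g/2
j(Z) = -1/(18*Z) (j(Z) = -1/(9*(Z + Z)) = -1/(2*Z)/9 = -1/(18*Z))
V(A) = 6*A**2 (V(A) = ((3/2)*4)*A**2 = 6*A**2)
-182 - V(j(2)) = -182 - 6*(-1/18/2)**2 = -182 - 6*(-1/18*1/2)**2 = -182 - 6*(-1/36)**2 = -182 - 6/1296 = -182 - 1*1/216 = -182 - 1/216 = -39313/216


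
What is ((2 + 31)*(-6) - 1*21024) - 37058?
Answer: -58280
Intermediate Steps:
((2 + 31)*(-6) - 1*21024) - 37058 = (33*(-6) - 21024) - 37058 = (-198 - 21024) - 37058 = -21222 - 37058 = -58280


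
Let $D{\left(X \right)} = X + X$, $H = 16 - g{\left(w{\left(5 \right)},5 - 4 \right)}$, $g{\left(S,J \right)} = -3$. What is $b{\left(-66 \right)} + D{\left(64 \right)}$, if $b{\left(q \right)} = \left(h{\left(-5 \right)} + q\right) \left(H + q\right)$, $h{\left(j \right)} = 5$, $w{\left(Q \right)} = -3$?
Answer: $2995$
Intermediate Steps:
$H = 19$ ($H = 16 - -3 = 16 + 3 = 19$)
$D{\left(X \right)} = 2 X$
$b{\left(q \right)} = \left(5 + q\right) \left(19 + q\right)$
$b{\left(-66 \right)} + D{\left(64 \right)} = \left(95 + \left(-66\right)^{2} + 24 \left(-66\right)\right) + 2 \cdot 64 = \left(95 + 4356 - 1584\right) + 128 = 2867 + 128 = 2995$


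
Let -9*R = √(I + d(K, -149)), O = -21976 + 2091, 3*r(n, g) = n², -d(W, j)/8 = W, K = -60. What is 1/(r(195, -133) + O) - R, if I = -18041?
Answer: -1/7210 + I*√17561/9 ≈ -0.0001387 + 14.724*I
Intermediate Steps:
d(W, j) = -8*W
r(n, g) = n²/3
O = -19885
R = -I*√17561/9 (R = -√(-18041 - 8*(-60))/9 = -√(-18041 + 480)/9 = -I*√17561/9 ≈ -14.724*I)
1/(r(195, -133) + O) - R = 1/((⅓)*195² - 19885) - (-1)*I*√17561/9 = 1/((⅓)*38025 - 19885) + I*√17561/9 = 1/(12675 - 19885) + I*√17561/9 = 1/(-7210) + I*√17561/9 = -1/7210 + I*√17561/9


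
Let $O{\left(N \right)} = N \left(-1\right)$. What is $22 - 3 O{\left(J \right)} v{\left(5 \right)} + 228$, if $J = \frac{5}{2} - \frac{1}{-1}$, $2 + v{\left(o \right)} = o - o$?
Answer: $-234$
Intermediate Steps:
$v{\left(o \right)} = -2$ ($v{\left(o \right)} = -2 + \left(o - o\right) = -2 + 0 = -2$)
$J = \frac{7}{2}$ ($J = 5 \cdot \frac{1}{2} - -1 = \frac{5}{2} + 1 = \frac{7}{2} \approx 3.5$)
$O{\left(N \right)} = - N$
$22 - 3 O{\left(J \right)} v{\left(5 \right)} + 228 = 22 - 3 \left(\left(-1\right) \frac{7}{2}\right) \left(-2\right) + 228 = 22 \left(-3\right) \left(- \frac{7}{2}\right) \left(-2\right) + 228 = 22 \cdot \frac{21}{2} \left(-2\right) + 228 = 22 \left(-21\right) + 228 = -462 + 228 = -234$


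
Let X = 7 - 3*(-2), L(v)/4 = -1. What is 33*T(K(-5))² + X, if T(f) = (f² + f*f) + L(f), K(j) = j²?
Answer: 51233041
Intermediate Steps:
L(v) = -4 (L(v) = 4*(-1) = -4)
X = 13 (X = 7 + 6 = 13)
T(f) = -4 + 2*f² (T(f) = (f² + f*f) - 4 = (f² + f²) - 4 = 2*f² - 4 = -4 + 2*f²)
33*T(K(-5))² + X = 33*(-4 + 2*((-5)²)²)² + 13 = 33*(-4 + 2*25²)² + 13 = 33*(-4 + 2*625)² + 13 = 33*(-4 + 1250)² + 13 = 33*1246² + 13 = 33*1552516 + 13 = 51233028 + 13 = 51233041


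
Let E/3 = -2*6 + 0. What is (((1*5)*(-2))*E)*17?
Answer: 6120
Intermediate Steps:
E = -36 (E = 3*(-2*6 + 0) = 3*(-12 + 0) = 3*(-12) = -36)
(((1*5)*(-2))*E)*17 = (((1*5)*(-2))*(-36))*17 = ((5*(-2))*(-36))*17 = -10*(-36)*17 = 360*17 = 6120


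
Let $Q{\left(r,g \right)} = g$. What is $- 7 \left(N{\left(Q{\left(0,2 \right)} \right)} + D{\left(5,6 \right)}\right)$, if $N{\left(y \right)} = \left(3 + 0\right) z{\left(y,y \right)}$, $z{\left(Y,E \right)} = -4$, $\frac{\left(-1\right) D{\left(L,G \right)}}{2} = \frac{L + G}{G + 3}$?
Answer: $\frac{910}{9} \approx 101.11$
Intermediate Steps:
$D{\left(L,G \right)} = - \frac{2 \left(G + L\right)}{3 + G}$ ($D{\left(L,G \right)} = - 2 \frac{L + G}{G + 3} = - 2 \frac{G + L}{3 + G} = - \frac{2 \left(G + L\right)}{3 + G}$)
$N{\left(y \right)} = -12$ ($N{\left(y \right)} = \left(3 + 0\right) \left(-4\right) = 3 \left(-4\right) = -12$)
$- 7 \left(N{\left(Q{\left(0,2 \right)} \right)} + D{\left(5,6 \right)}\right) = - 7 \left(-12 + \frac{2 \left(\left(-1\right) 6 - 5\right)}{3 + 6}\right) = - 7 \left(-12 + \frac{2 \left(-6 - 5\right)}{9}\right) = - 7 \left(-12 + 2 \cdot \frac{1}{9} \left(-11\right)\right) = - 7 \left(-12 - \frac{22}{9}\right) = \left(-7\right) \left(- \frac{130}{9}\right) = \frac{910}{9}$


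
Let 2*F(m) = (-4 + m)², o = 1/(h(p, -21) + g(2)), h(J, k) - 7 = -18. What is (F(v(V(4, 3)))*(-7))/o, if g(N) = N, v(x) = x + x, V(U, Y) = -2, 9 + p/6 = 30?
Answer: 2016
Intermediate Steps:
p = 126 (p = -54 + 6*30 = -54 + 180 = 126)
v(x) = 2*x
h(J, k) = -11 (h(J, k) = 7 - 18 = -11)
o = -⅑ (o = 1/(-11 + 2) = 1/(-9) = -⅑ ≈ -0.11111)
F(m) = (-4 + m)²/2
(F(v(V(4, 3)))*(-7))/o = (((-4 + 2*(-2))²/2)*(-7))/(-⅑) = (((-4 - 4)²/2)*(-7))*(-9) = (((½)*(-8)²)*(-7))*(-9) = (((½)*64)*(-7))*(-9) = (32*(-7))*(-9) = -224*(-9) = 2016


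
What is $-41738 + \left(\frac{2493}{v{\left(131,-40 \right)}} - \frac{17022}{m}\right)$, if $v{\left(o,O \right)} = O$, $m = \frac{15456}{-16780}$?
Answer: $- \frac{150181943}{6440} \approx -23320.0$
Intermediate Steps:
$m = - \frac{3864}{4195}$ ($m = 15456 \left(- \frac{1}{16780}\right) = - \frac{3864}{4195} \approx -0.9211$)
$-41738 + \left(\frac{2493}{v{\left(131,-40 \right)}} - \frac{17022}{m}\right) = -41738 + \left(\frac{2493}{-40} - \frac{17022}{- \frac{3864}{4195}}\right) = -41738 + \left(2493 \left(- \frac{1}{40}\right) - - \frac{11901215}{644}\right) = -41738 + \left(- \frac{2493}{40} + \frac{11901215}{644}\right) = -41738 + \frac{118610777}{6440} = - \frac{150181943}{6440}$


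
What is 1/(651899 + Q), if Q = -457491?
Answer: 1/194408 ≈ 5.1438e-6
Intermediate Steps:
1/(651899 + Q) = 1/(651899 - 457491) = 1/194408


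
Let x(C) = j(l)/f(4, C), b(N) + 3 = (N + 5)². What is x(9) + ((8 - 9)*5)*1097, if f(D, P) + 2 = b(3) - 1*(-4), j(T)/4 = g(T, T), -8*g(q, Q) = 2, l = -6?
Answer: -345556/63 ≈ -5485.0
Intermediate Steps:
g(q, Q) = -¼ (g(q, Q) = -⅛*2 = -¼)
j(T) = -1 (j(T) = 4*(-¼) = -1)
b(N) = -3 + (5 + N)² (b(N) = -3 + (N + 5)² = -3 + (5 + N)²)
f(D, P) = 63 (f(D, P) = -2 + ((-3 + (5 + 3)²) - 1*(-4)) = -2 + ((-3 + 8²) + 4) = -2 + ((-3 + 64) + 4) = -2 + (61 + 4) = -2 + 65 = 63)
x(C) = -1/63
x(9) + ((8 - 9)*5)*1097 = -1/63 + ((8 - 9)*5)*1097 = -1/63 - 1*5*1097 = -1/63 - 5*1097 = -1/63 - 5485 = -345556/63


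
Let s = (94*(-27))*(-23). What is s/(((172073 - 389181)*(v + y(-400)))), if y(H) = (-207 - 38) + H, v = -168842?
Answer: 1269/799934426 ≈ 1.5864e-6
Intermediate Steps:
y(H) = -245 + H
s = 58374 (s = -2538*(-23) = 58374)
s/(((172073 - 389181)*(v + y(-400)))) = 58374/(((172073 - 389181)*(-168842 + (-245 - 400)))) = 58374/((-217108*(-168842 - 645))) = 58374/((-217108*(-169487))) = 58374/36796983596 = 58374*(1/36796983596) = 1269/799934426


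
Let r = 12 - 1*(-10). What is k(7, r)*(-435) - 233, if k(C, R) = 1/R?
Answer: -5561/22 ≈ -252.77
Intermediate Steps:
r = 22 (r = 12 + 10 = 22)
k(7, r)*(-435) - 233 = -435/22 - 233 = -5561/22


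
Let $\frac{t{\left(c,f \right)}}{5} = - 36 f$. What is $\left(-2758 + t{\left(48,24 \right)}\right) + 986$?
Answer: $-6092$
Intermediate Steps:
$t{\left(c,f \right)} = - 180 f$ ($t{\left(c,f \right)} = 5 \left(- 36 f\right) = - 180 f$)
$\left(-2758 + t{\left(48,24 \right)}\right) + 986 = \left(-2758 - 4320\right) + 986 = -7078 + 986 = -6092$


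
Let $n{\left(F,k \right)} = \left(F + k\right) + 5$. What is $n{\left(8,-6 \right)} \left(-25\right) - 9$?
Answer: $-184$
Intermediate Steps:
$n{\left(F,k \right)} = 5 + F + k$
$n{\left(8,-6 \right)} \left(-25\right) - 9 = \left(5 + 8 - 6\right) \left(-25\right) - 9 = 7 \left(-25\right) - 9 = -175 - 9 = -184$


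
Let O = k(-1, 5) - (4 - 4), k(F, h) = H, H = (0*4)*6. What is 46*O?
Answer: 0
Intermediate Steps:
H = 0 (H = 0*6 = 0)
k(F, h) = 0
O = 0 (O = 0 - (4 - 4) = 0 - 1*0 = 0 + 0 = 0)
46*O = 46*0 = 0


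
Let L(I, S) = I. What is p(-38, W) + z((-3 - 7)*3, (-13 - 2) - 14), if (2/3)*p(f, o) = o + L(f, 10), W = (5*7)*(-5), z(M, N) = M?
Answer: -699/2 ≈ -349.50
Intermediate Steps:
W = -175 (W = 35*(-5) = -175)
p(f, o) = 3*f/2 + 3*o/2 (p(f, o) = 3*(o + f)/2 = 3*(f + o)/2 = 3*f/2 + 3*o/2)
p(-38, W) + z((-3 - 7)*3, (-13 - 2) - 14) = ((3/2)*(-38) + (3/2)*(-175)) + (-3 - 7)*3 = (-57 - 525/2) - 10*3 = -639/2 - 30 = -699/2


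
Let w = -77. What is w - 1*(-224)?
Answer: 147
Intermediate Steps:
w - 1*(-224) = -77 - 1*(-224) = -77 + 224 = 147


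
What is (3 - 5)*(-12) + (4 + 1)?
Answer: 29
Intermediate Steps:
(3 - 5)*(-12) + (4 + 1) = -2*(-12) + 5 = 24 + 5 = 29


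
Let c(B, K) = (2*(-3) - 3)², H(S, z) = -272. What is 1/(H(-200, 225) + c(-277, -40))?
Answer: -1/191 ≈ -0.0052356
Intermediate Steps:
c(B, K) = 81 (c(B, K) = (-6 - 3)² = (-9)² = 81)
1/(H(-200, 225) + c(-277, -40)) = 1/(-272 + 81) = 1/(-191) = -1/191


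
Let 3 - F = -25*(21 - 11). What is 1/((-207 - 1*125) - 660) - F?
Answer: -250977/992 ≈ -253.00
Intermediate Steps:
F = 253 (F = 3 - (-25)*(21 - 11) = 3 - (-25)*10 = 3 - 1*(-250) = 3 + 250 = 253)
1/((-207 - 1*125) - 660) - F = 1/((-207 - 1*125) - 660) - 1*253 = 1/((-207 - 125) - 660) - 253 = 1/(-332 - 660) - 253 = 1/(-992) - 253 = -1/992 - 253 = -250977/992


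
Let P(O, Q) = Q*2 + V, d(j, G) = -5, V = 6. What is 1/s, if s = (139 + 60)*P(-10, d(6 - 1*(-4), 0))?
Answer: -1/796 ≈ -0.0012563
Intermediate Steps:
P(O, Q) = 6 + 2*Q (P(O, Q) = Q*2 + 6 = 2*Q + 6 = 6 + 2*Q)
s = -796 (s = (139 + 60)*(6 + 2*(-5)) = 199*(6 - 10) = 199*(-4) = -796)
1/s = 1/(-796) = -1/796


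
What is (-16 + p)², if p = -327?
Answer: 117649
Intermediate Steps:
(-16 + p)² = (-16 - 327)² = (-343)² = 117649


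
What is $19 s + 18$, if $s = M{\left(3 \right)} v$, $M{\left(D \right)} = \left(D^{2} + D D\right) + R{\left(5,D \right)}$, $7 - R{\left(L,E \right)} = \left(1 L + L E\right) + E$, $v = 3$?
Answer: $132$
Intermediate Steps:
$R{\left(L,E \right)} = 7 - E - L - E L$ ($R{\left(L,E \right)} = 7 - \left(\left(1 L + L E\right) + E\right) = 7 - \left(\left(L + E L\right) + E\right) = 7 - \left(E + L + E L\right) = 7 - E - L - E L$)
$M{\left(D \right)} = 2 - 6 D + 2 D^{2}$ ($M{\left(D \right)} = \left(D^{2} + D D\right) - \left(-2 + D + D 5\right) = \left(D^{2} + D^{2}\right) - \left(-2 + 6 D\right) = 2 D^{2} - \left(-2 + 6 D\right) = 2 - 6 D + 2 D^{2}$)
$s = 6$ ($s = \left(2 - 18 + 2 \cdot 3^{2}\right) 3 = \left(2 - 18 + 2 \cdot 9\right) 3 = \left(2 - 18 + 18\right) 3 = 2 \cdot 3 = 6$)
$19 s + 18 = 19 \cdot 6 + 18 = 114 + 18 = 132$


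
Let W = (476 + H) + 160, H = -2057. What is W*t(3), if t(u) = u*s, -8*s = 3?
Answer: 12789/8 ≈ 1598.6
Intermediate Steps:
s = -3/8 (s = -1/8*3 = -3/8 ≈ -0.37500)
t(u) = -3*u/8 (t(u) = u*(-3/8) = -3*u/8)
W = -1421 (W = (476 - 2057) + 160 = -1581 + 160 = -1421)
W*t(3) = -(-4263)*3/8 = -1421*(-9/8) = 12789/8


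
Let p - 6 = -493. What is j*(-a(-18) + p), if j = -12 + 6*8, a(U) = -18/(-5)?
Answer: -88308/5 ≈ -17662.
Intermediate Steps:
a(U) = 18/5 (a(U) = -18*(-⅕) = 18/5)
p = -487 (p = 6 - 493 = -487)
j = 36 (j = -12 + 48 = 36)
j*(-a(-18) + p) = 36*(-1*18/5 - 487) = 36*(-18/5 - 487) = 36*(-2453/5) = -88308/5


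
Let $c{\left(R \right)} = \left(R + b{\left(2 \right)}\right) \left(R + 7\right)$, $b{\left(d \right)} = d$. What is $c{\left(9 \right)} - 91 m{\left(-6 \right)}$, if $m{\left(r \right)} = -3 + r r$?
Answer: $-2827$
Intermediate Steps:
$c{\left(R \right)} = \left(2 + R\right) \left(7 + R\right)$ ($c{\left(R \right)} = \left(R + 2\right) \left(R + 7\right) = \left(2 + R\right) \left(7 + R\right)$)
$m{\left(r \right)} = -3 + r^{2}$
$c{\left(9 \right)} - 91 m{\left(-6 \right)} = \left(14 + 9^{2} + 9 \cdot 9\right) - 91 \left(-3 + \left(-6\right)^{2}\right) = \left(14 + 81 + 81\right) - 91 \left(-3 + 36\right) = 176 - 3003 = -2827$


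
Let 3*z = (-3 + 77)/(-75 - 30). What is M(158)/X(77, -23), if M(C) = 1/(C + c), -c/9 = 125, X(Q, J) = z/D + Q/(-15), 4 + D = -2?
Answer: 945/4655138 ≈ 0.00020300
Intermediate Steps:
D = -6 (D = -4 - 2 = -6)
z = -74/315 (z = ((-3 + 77)/(-75 - 30))/3 = (74/(-105))/3 = (74*(-1/105))/3 = (⅓)*(-74/105) = -74/315 ≈ -0.23492)
X(Q, J) = 37/945 - Q/15 (X(Q, J) = -74/315/(-6) + Q/(-15) = -74/315*(-⅙) + Q*(-1/15) = 37/945 - Q/15)
c = -1125 (c = -9*125 = -1125)
M(C) = 1/(-1125 + C) (M(C) = 1/(C - 1125) = 1/(-1125 + C))
M(158)/X(77, -23) = 1/((-1125 + 158)*(37/945 - 1/15*77)) = 1/((-967)*(37/945 - 77/15)) = -1/(967*(-4814/945)) = -1/967*(-945/4814) = 945/4655138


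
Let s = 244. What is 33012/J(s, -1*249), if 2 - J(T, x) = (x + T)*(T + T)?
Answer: 5502/407 ≈ 13.518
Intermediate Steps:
J(T, x) = 2 - 2*T*(T + x) (J(T, x) = 2 - (x + T)*(T + T) = 2 - (T + x)*2*T = 2 - 2*T*(T + x))
33012/J(s, -1*249) = 33012/(2 - 2*244**2 - 2*244*(-1*249)) = 33012/(2 - 2*59536 - 2*244*(-249)) = 33012/(2 - 119072 + 121512) = 33012/2442 = 33012*(1/2442) = 5502/407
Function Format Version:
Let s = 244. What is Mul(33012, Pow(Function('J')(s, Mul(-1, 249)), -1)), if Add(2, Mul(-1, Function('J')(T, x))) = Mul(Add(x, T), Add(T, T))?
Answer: Rational(5502, 407) ≈ 13.518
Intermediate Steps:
Function('J')(T, x) = Add(2, Mul(-2, T, Add(T, x))) (Function('J')(T, x) = Add(2, Mul(-1, Mul(Add(x, T), Add(T, T)))) = Add(2, Mul(-1, Mul(Add(T, x), Mul(2, T)))) = Add(2, Mul(-1, Mul(2, T, Add(T, x)))) = Add(2, Mul(-2, T, Add(T, x))))
Mul(33012, Pow(Function('J')(s, Mul(-1, 249)), -1)) = Mul(33012, Pow(Add(2, Mul(-2, Pow(244, 2)), Mul(-2, 244, Mul(-1, 249))), -1)) = Mul(33012, Pow(Add(2, Mul(-2, 59536), Mul(-2, 244, -249)), -1)) = Mul(33012, Pow(Add(2, -119072, 121512), -1)) = Mul(33012, Pow(2442, -1)) = Mul(33012, Rational(1, 2442)) = Rational(5502, 407)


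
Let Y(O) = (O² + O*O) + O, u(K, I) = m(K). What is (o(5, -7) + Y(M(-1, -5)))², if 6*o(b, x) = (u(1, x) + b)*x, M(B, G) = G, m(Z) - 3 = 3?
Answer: 37249/36 ≈ 1034.7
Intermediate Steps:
m(Z) = 6 (m(Z) = 3 + 3 = 6)
u(K, I) = 6
Y(O) = O + 2*O² (Y(O) = (O² + O²) + O = 2*O² + O = O + 2*O²)
o(b, x) = x*(6 + b)/6 (o(b, x) = ((6 + b)*x)/6 = (x*(6 + b))/6 = x*(6 + b)/6)
(o(5, -7) + Y(M(-1, -5)))² = ((⅙)*(-7)*(6 + 5) - 5*(1 + 2*(-5)))² = ((⅙)*(-7)*11 - 5*(1 - 10))² = (-77/6 - 5*(-9))² = (-77/6 + 45)² = (193/6)² = 37249/36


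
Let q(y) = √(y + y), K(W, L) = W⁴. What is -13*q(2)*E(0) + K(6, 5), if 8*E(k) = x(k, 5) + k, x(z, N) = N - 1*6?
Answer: 5197/4 ≈ 1299.3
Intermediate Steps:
x(z, N) = -6 + N (x(z, N) = N - 6 = -6 + N)
q(y) = √2*√y (q(y) = √(2*y) = √2*√y)
E(k) = -⅛ + k/8 (E(k) = ((-6 + 5) + k)/8 = (-1 + k)/8 = -⅛ + k/8)
-13*q(2)*E(0) + K(6, 5) = -13*√2*√2*(-⅛ + (⅛)*0) + 6⁴ = -26*(-⅛ + 0) + 1296 = -26*(-1)/8 + 1296 = -13*(-¼) + 1296 = 13/4 + 1296 = 5197/4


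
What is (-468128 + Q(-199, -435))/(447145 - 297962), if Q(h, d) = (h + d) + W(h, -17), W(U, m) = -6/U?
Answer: -93283632/29687417 ≈ -3.1422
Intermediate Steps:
Q(h, d) = d + h - 6/h (Q(h, d) = (h + d) - 6/h = (d + h) - 6/h = d + h - 6/h)
(-468128 + Q(-199, -435))/(447145 - 297962) = (-468128 + (-435 - 199 - 6/(-199)))/(447145 - 297962) = (-468128 + (-435 - 199 - 6*(-1/199)))/149183 = (-468128 + (-435 - 199 + 6/199))*(1/149183) = (-468128 - 126160/199)*(1/149183) = -93283632/199*1/149183 = -93283632/29687417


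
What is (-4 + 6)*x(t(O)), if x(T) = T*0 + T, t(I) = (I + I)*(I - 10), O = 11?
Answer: 44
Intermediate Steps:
t(I) = 2*I*(-10 + I) (t(I) = (2*I)*(-10 + I) = 2*I*(-10 + I))
x(T) = T (x(T) = 0 + T = T)
(-4 + 6)*x(t(O)) = (-4 + 6)*(2*11*(-10 + 11)) = 2*(2*11*1) = 2*22 = 44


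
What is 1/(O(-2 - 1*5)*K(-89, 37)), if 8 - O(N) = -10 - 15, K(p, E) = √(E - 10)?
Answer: √3/297 ≈ 0.0058318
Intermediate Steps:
K(p, E) = √(-10 + E)
O(N) = 33 (O(N) = 8 - (-10 - 15) = 8 - 1*(-25) = 8 + 25 = 33)
1/(O(-2 - 1*5)*K(-89, 37)) = 1/(33*(√(-10 + 37))) = 1/(33*(√27)) = 1/(33*((3*√3))) = (√3/9)/33 = √3/297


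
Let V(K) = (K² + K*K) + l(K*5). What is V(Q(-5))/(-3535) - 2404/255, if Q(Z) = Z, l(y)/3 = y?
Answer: -1698353/180285 ≈ -9.4204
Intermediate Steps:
l(y) = 3*y
V(K) = 2*K² + 15*K (V(K) = (K² + K*K) + 3*(K*5) = (K² + K²) + 3*(5*K) = 2*K² + 15*K)
V(Q(-5))/(-3535) - 2404/255 = -5*(15 + 2*(-5))/(-3535) - 2404/255 = -5*(15 - 10)*(-1/3535) - 2404*1/255 = -5*5*(-1/3535) - 2404/255 = -25*(-1/3535) - 2404/255 = 5/707 - 2404/255 = -1698353/180285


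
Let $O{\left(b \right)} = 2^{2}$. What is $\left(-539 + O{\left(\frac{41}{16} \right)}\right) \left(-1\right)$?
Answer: $535$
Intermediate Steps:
$O{\left(b \right)} = 4$
$\left(-539 + O{\left(\frac{41}{16} \right)}\right) \left(-1\right) = \left(-539 + 4\right) \left(-1\right) = \left(-535\right) \left(-1\right) = 535$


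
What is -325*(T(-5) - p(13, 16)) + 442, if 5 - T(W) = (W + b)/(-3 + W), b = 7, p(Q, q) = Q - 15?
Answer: -7657/4 ≈ -1914.3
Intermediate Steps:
p(Q, q) = -15 + Q
T(W) = 5 - (7 + W)/(-3 + W) (T(W) = 5 - (W + 7)/(-3 + W) = 5 - (7 + W)/(-3 + W))
-325*(T(-5) - p(13, 16)) + 442 = -325*(2*(-11 + 2*(-5))/(-3 - 5) - (-15 + 13)) + 442 = -325*(2*(-11 - 10)/(-8) - 1*(-2)) + 442 = -325*(2*(-1/8)*(-21) + 2) + 442 = -325*(21/4 + 2) + 442 = -325*29/4 + 442 = -9425/4 + 442 = -7657/4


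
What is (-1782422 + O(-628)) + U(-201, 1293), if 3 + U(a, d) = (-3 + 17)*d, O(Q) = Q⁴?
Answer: 155536975133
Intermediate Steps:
U(a, d) = -3 + 14*d (U(a, d) = -3 + (-3 + 17)*d = -3 + 14*d)
(-1782422 + O(-628)) + U(-201, 1293) = (-1782422 + (-628)⁴) + (-3 + 14*1293) = (-1782422 + 155538739456) + (-3 + 18102) = 155536957034 + 18099 = 155536975133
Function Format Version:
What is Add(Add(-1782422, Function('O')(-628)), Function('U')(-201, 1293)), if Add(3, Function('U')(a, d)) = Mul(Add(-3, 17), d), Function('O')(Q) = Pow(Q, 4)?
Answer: 155536975133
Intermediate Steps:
Function('U')(a, d) = Add(-3, Mul(14, d)) (Function('U')(a, d) = Add(-3, Mul(Add(-3, 17), d)) = Add(-3, Mul(14, d)))
Add(Add(-1782422, Function('O')(-628)), Function('U')(-201, 1293)) = Add(Add(-1782422, Pow(-628, 4)), Add(-3, Mul(14, 1293))) = Add(Add(-1782422, 155538739456), Add(-3, 18102)) = Add(155536957034, 18099) = 155536975133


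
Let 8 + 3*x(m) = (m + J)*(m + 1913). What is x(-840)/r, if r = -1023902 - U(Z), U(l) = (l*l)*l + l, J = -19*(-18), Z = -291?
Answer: -267181/35427840 ≈ -0.0075416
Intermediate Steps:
J = 342
U(l) = l + l**3 (U(l) = l**2*l + l = l**3 + l = l + l**3)
x(m) = -8/3 + (342 + m)*(1913 + m)/3 (x(m) = -8/3 + ((m + 342)*(m + 1913))/3 = -8/3 + ((342 + m)*(1913 + m))/3 = -8/3 + (342 + m)*(1913 + m)/3)
r = 23618560 (r = -1023902 - (-291 + (-291)**3) = -1023902 - (-291 - 24642171) = -1023902 - 1*(-24642462) = -1023902 + 24642462 = 23618560)
x(-840)/r = (654238/3 + (1/3)*(-840)**2 + (2255/3)*(-840))/23618560 = (654238/3 + (1/3)*705600 - 631400)*(1/23618560) = (654238/3 + 235200 - 631400)*(1/23618560) = -534362/3*1/23618560 = -267181/35427840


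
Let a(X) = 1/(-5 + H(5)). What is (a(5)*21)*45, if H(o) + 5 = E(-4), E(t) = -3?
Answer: -945/13 ≈ -72.692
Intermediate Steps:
H(o) = -8 (H(o) = -5 - 3 = -8)
a(X) = -1/13 (a(X) = 1/(-5 - 8) = 1/(-13) = -1/13)
(a(5)*21)*45 = -1/13*21*45 = -21/13*45 = -945/13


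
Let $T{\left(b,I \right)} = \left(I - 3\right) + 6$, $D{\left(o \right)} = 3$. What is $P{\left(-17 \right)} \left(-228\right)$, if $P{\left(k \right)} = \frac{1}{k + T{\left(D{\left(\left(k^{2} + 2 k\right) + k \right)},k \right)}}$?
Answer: $\frac{228}{31} \approx 7.3548$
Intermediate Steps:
$T{\left(b,I \right)} = 3 + I$ ($T{\left(b,I \right)} = \left(-3 + I\right) + 6 = 3 + I$)
$P{\left(k \right)} = \frac{1}{3 + 2 k}$ ($P{\left(k \right)} = \frac{1}{k + \left(3 + k\right)} = \frac{1}{3 + 2 k}$)
$P{\left(-17 \right)} \left(-228\right) = \frac{1}{3 + 2 \left(-17\right)} \left(-228\right) = \frac{1}{3 - 34} \left(-228\right) = \frac{1}{-31} \left(-228\right) = \left(- \frac{1}{31}\right) \left(-228\right) = \frac{228}{31}$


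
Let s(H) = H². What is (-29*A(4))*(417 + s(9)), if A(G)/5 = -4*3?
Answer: 866520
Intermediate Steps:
A(G) = -60 (A(G) = 5*(-4*3) = 5*(-12) = -60)
(-29*A(4))*(417 + s(9)) = (-29*(-60))*(417 + 9²) = 1740*(417 + 81) = 1740*498 = 866520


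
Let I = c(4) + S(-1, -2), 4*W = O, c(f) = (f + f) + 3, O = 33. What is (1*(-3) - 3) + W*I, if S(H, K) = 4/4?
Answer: 93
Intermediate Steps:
S(H, K) = 1 (S(H, K) = 4*(¼) = 1)
c(f) = 3 + 2*f (c(f) = 2*f + 3 = 3 + 2*f)
W = 33/4 (W = (¼)*33 = 33/4 ≈ 8.2500)
I = 12 (I = (3 + 2*4) + 1 = (3 + 8) + 1 = 11 + 1 = 12)
(1*(-3) - 3) + W*I = (1*(-3) - 3) + (33/4)*12 = (-3 - 3) + 99 = -6 + 99 = 93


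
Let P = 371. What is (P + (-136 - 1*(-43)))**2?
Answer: 77284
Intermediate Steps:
(P + (-136 - 1*(-43)))**2 = (371 + (-136 - 1*(-43)))**2 = (371 + (-136 + 43))**2 = (371 - 93)**2 = 278**2 = 77284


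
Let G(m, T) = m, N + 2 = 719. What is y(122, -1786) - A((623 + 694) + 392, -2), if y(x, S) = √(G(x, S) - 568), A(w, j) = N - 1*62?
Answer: -655 + I*√446 ≈ -655.0 + 21.119*I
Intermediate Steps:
N = 717 (N = -2 + 719 = 717)
A(w, j) = 655 (A(w, j) = 717 - 1*62 = 717 - 62 = 655)
y(x, S) = √(-568 + x) (y(x, S) = √(x - 568) = √(-568 + x))
y(122, -1786) - A((623 + 694) + 392, -2) = √(-568 + 122) - 1*655 = √(-446) - 655 = I*√446 - 655 = -655 + I*√446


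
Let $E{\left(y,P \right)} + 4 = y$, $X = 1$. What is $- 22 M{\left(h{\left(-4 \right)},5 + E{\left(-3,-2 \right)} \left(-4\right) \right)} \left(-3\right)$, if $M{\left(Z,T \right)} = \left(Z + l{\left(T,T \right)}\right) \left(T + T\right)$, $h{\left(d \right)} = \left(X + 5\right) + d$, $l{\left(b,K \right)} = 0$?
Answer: $8712$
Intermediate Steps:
$h{\left(d \right)} = 6 + d$ ($h{\left(d \right)} = \left(1 + 5\right) + d = 6 + d$)
$E{\left(y,P \right)} = -4 + y$
$M{\left(Z,T \right)} = 2 T Z$ ($M{\left(Z,T \right)} = \left(Z + 0\right) \left(T + T\right) = Z 2 T = 2 T Z$)
$- 22 M{\left(h{\left(-4 \right)},5 + E{\left(-3,-2 \right)} \left(-4\right) \right)} \left(-3\right) = - 22 \cdot 2 \left(5 + \left(-4 - 3\right) \left(-4\right)\right) \left(6 - 4\right) \left(-3\right) = - 22 \cdot 2 \left(5 - -28\right) 2 \left(-3\right) = - 22 \cdot 2 \left(5 + 28\right) 2 \left(-3\right) = - 22 \cdot 2 \cdot 33 \cdot 2 \left(-3\right) = \left(-22\right) 132 \left(-3\right) = \left(-2904\right) \left(-3\right) = 8712$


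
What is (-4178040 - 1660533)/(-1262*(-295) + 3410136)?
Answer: -5838573/3782426 ≈ -1.5436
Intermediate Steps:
(-4178040 - 1660533)/(-1262*(-295) + 3410136) = -5838573/(372290 + 3410136) = -5838573/3782426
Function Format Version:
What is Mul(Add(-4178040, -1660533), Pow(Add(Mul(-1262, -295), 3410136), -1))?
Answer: Rational(-5838573, 3782426) ≈ -1.5436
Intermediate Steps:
Mul(Add(-4178040, -1660533), Pow(Add(Mul(-1262, -295), 3410136), -1)) = Mul(-5838573, Pow(Add(372290, 3410136), -1)) = Mul(-5838573, Pow(3782426, -1)) = Mul(-5838573, Rational(1, 3782426)) = Rational(-5838573, 3782426)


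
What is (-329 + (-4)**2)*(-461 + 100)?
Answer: 112993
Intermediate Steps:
(-329 + (-4)**2)*(-461 + 100) = (-329 + 16)*(-361) = -313*(-361) = 112993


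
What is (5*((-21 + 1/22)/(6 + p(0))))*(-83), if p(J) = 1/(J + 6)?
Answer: 573945/407 ≈ 1410.2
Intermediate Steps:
p(J) = 1/(6 + J)
(5*((-21 + 1/22)/(6 + p(0))))*(-83) = (5*((-21 + 1/22)/(6 + 1/(6 + 0))))*(-83) = (5*((-21 + 1/22)/(6 + 1/6)))*(-83) = (5*(-461/(22*(6 + 1/6))))*(-83) = (5*(-461/(22*37/6)))*(-83) = (5*(-461/22*6/37))*(-83) = (5*(-1383/407))*(-83) = -6915/407*(-83) = 573945/407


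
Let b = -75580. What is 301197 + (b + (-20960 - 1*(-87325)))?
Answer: 291982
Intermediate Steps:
301197 + (b + (-20960 - 1*(-87325))) = 301197 + (-75580 + (-20960 - 1*(-87325))) = 301197 + (-75580 + (-20960 + 87325)) = 301197 + (-75580 + 66365) = 301197 - 9215 = 291982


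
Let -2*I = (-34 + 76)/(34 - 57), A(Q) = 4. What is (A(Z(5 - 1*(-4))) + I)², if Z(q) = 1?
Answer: 12769/529 ≈ 24.138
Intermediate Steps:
I = 21/23 (I = -(-34 + 76)/(2*(34 - 57)) = -21/(-23) = -21*(-1)/23 = -½*(-42/23) = 21/23 ≈ 0.91304)
(A(Z(5 - 1*(-4))) + I)² = (4 + 21/23)² = (113/23)² = 12769/529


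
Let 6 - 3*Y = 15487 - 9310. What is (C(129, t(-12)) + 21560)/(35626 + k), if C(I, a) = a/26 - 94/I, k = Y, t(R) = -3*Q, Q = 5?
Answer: 72307861/112590426 ≈ 0.64222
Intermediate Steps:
t(R) = -15 (t(R) = -3*5 = -15)
Y = -2057 (Y = 2 - (15487 - 9310)/3 = 2 - 1/3*6177 = 2 - 2059 = -2057)
k = -2057
C(I, a) = -94/I + a/26 (C(I, a) = a*(1/26) - 94/I = a/26 - 94/I = -94/I + a/26)
(C(129, t(-12)) + 21560)/(35626 + k) = ((-94/129 + (1/26)*(-15)) + 21560)/(35626 - 2057) = ((-94*1/129 - 15/26) + 21560)/33569 = ((-94/129 - 15/26) + 21560)*(1/33569) = (-4379/3354 + 21560)*(1/33569) = (72307861/3354)*(1/33569) = 72307861/112590426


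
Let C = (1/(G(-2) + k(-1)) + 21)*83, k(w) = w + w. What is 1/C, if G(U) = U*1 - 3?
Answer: 7/12118 ≈ 0.00057765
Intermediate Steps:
k(w) = 2*w
G(U) = -3 + U (G(U) = U - 3 = -3 + U)
C = 12118/7 (C = (1/((-3 - 2) + 2*(-1)) + 21)*83 = (1/(-5 - 2) + 21)*83 = (1/(-7) + 21)*83 = (-1/7 + 21)*83 = (146/7)*83 = 12118/7 ≈ 1731.1)
1/C = 1/(12118/7) = 7/12118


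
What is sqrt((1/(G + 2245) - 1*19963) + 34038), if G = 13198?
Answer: sqrt(3356693970118)/15443 ≈ 118.64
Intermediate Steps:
sqrt((1/(G + 2245) - 1*19963) + 34038) = sqrt((1/(13198 + 2245) - 1*19963) + 34038) = sqrt((1/15443 - 19963) + 34038) = sqrt(-308288608/15443 + 34038) = sqrt(217360226/15443) = sqrt(3356693970118)/15443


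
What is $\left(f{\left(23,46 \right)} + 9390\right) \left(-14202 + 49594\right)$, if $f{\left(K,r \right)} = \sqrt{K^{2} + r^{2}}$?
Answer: $332330880 + 814016 \sqrt{5} \approx 3.3415 \cdot 10^{8}$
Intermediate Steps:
$\left(f{\left(23,46 \right)} + 9390\right) \left(-14202 + 49594\right) = \left(\sqrt{23^{2} + 46^{2}} + 9390\right) \left(-14202 + 49594\right) = \left(\sqrt{529 + 2116} + 9390\right) 35392 = \left(\sqrt{2645} + 9390\right) 35392 = \left(23 \sqrt{5} + 9390\right) 35392 = \left(9390 + 23 \sqrt{5}\right) 35392 = 332330880 + 814016 \sqrt{5}$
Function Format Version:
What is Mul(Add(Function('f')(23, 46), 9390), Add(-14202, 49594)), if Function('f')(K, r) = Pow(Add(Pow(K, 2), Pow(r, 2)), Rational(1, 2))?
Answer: Add(332330880, Mul(814016, Pow(5, Rational(1, 2)))) ≈ 3.3415e+8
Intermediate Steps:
Mul(Add(Function('f')(23, 46), 9390), Add(-14202, 49594)) = Mul(Add(Pow(Add(Pow(23, 2), Pow(46, 2)), Rational(1, 2)), 9390), Add(-14202, 49594)) = Mul(Add(Pow(Add(529, 2116), Rational(1, 2)), 9390), 35392) = Mul(Add(Pow(2645, Rational(1, 2)), 9390), 35392) = Mul(Add(Mul(23, Pow(5, Rational(1, 2))), 9390), 35392) = Mul(Add(9390, Mul(23, Pow(5, Rational(1, 2)))), 35392) = Add(332330880, Mul(814016, Pow(5, Rational(1, 2))))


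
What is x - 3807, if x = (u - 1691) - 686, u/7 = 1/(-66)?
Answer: -408151/66 ≈ -6184.1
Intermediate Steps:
u = -7/66 (u = 7/(-66) = 7*(-1/66) = -7/66 ≈ -0.10606)
x = -156889/66 (x = (-7/66 - 1691) - 686 = -111613/66 - 686 = -156889/66 ≈ -2377.1)
x - 3807 = -156889/66 - 3807 = -408151/66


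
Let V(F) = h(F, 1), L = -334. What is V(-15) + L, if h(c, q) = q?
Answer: -333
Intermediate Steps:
V(F) = 1
V(-15) + L = 1 - 334 = -333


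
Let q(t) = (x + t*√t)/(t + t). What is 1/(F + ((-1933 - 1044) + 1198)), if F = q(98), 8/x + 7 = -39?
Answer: -4519121236/8039458452391 - 8890903*√2/8039458452391 ≈ -0.00056368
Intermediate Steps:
x = -4/23 (x = 8/(-7 - 39) = 8/(-46) = 8*(-1/46) = -4/23 ≈ -0.17391)
q(t) = (-4/23 + t^(3/2))/(2*t) (q(t) = (-4/23 + t*√t)/(t + t) = (-4/23 + t^(3/2))/((2*t)) = (-4/23 + t^(3/2))*(1/(2*t)) = (-4/23 + t^(3/2))/(2*t))
F = -1/1127 + 7*√2/2 (F = (1/46)*(-4 + 23*98^(3/2))/98 = (1/46)*(1/98)*(-4 + 23*(686*√2)) = (1/46)*(1/98)*(-4 + 15778*√2) = -1/1127 + 7*√2/2 ≈ 4.9489)
1/(F + ((-1933 - 1044) + 1198)) = 1/((-1/1127 + 7*√2/2) + ((-1933 - 1044) + 1198)) = 1/((-1/1127 + 7*√2/2) + (-2977 + 1198)) = 1/((-1/1127 + 7*√2/2) - 1779) = 1/(-2004934/1127 + 7*√2/2)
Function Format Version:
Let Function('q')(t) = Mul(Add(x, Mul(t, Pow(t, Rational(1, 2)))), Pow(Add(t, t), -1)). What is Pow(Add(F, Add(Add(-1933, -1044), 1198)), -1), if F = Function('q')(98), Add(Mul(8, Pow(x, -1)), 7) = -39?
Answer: Add(Rational(-4519121236, 8039458452391), Mul(Rational(-8890903, 8039458452391), Pow(2, Rational(1, 2)))) ≈ -0.00056368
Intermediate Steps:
x = Rational(-4, 23) (x = Mul(8, Pow(Add(-7, -39), -1)) = Mul(8, Pow(-46, -1)) = Mul(8, Rational(-1, 46)) = Rational(-4, 23) ≈ -0.17391)
Function('q')(t) = Mul(Rational(1, 2), Pow(t, -1), Add(Rational(-4, 23), Pow(t, Rational(3, 2)))) (Function('q')(t) = Mul(Add(Rational(-4, 23), Mul(t, Pow(t, Rational(1, 2)))), Pow(Add(t, t), -1)) = Mul(Add(Rational(-4, 23), Pow(t, Rational(3, 2))), Pow(Mul(2, t), -1)) = Mul(Add(Rational(-4, 23), Pow(t, Rational(3, 2))), Mul(Rational(1, 2), Pow(t, -1))) = Mul(Rational(1, 2), Pow(t, -1), Add(Rational(-4, 23), Pow(t, Rational(3, 2)))))
F = Add(Rational(-1, 1127), Mul(Rational(7, 2), Pow(2, Rational(1, 2)))) (F = Mul(Rational(1, 46), Pow(98, -1), Add(-4, Mul(23, Pow(98, Rational(3, 2))))) = Mul(Rational(1, 46), Rational(1, 98), Add(-4, Mul(23, Mul(686, Pow(2, Rational(1, 2)))))) = Mul(Rational(1, 46), Rational(1, 98), Add(-4, Mul(15778, Pow(2, Rational(1, 2))))) = Add(Rational(-1, 1127), Mul(Rational(7, 2), Pow(2, Rational(1, 2)))) ≈ 4.9489)
Pow(Add(F, Add(Add(-1933, -1044), 1198)), -1) = Pow(Add(Add(Rational(-1, 1127), Mul(Rational(7, 2), Pow(2, Rational(1, 2)))), Add(Add(-1933, -1044), 1198)), -1) = Pow(Add(Add(Rational(-1, 1127), Mul(Rational(7, 2), Pow(2, Rational(1, 2)))), Add(-2977, 1198)), -1) = Pow(Add(Add(Rational(-1, 1127), Mul(Rational(7, 2), Pow(2, Rational(1, 2)))), -1779), -1) = Pow(Add(Rational(-2004934, 1127), Mul(Rational(7, 2), Pow(2, Rational(1, 2)))), -1)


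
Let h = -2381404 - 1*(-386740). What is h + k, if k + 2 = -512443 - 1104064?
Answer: -3611173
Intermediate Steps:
k = -1616509 (k = -2 + (-512443 - 1104064) = -2 - 1616507 = -1616509)
h = -1994664 (h = -2381404 + 386740 = -1994664)
h + k = -1994664 - 1616509 = -3611173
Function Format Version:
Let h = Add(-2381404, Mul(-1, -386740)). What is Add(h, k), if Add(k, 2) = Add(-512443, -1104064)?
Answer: -3611173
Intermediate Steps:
k = -1616509 (k = Add(-2, Add(-512443, -1104064)) = Add(-2, -1616507) = -1616509)
h = -1994664 (h = Add(-2381404, 386740) = -1994664)
Add(h, k) = Add(-1994664, -1616509) = -3611173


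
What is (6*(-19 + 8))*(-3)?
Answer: 198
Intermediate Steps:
(6*(-19 + 8))*(-3) = (6*(-11))*(-3) = -66*(-3) = 198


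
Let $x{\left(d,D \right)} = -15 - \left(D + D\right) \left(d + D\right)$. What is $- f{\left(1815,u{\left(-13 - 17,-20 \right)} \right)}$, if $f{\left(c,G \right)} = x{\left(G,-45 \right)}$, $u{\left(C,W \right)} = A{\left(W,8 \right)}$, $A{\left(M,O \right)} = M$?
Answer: $5865$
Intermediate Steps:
$x{\left(d,D \right)} = -15 - 2 D \left(D + d\right)$
$u{\left(C,W \right)} = W$
$f{\left(c,G \right)} = -4065 + 90 G$ ($f{\left(c,G \right)} = -15 - 2 \left(-45\right)^{2} - - 90 G = -15 - 4050 + 90 G = -4065 + 90 G$)
$- f{\left(1815,u{\left(-13 - 17,-20 \right)} \right)} = - (-4065 + 90 \left(-20\right)) = - (-4065 - 1800) = \left(-1\right) \left(-5865\right) = 5865$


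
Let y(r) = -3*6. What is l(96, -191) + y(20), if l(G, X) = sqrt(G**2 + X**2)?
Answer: -18 + sqrt(45697) ≈ 195.77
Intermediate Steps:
y(r) = -18
l(96, -191) + y(20) = sqrt(96**2 + (-191)**2) - 18 = sqrt(9216 + 36481) - 18 = sqrt(45697) - 18 = -18 + sqrt(45697)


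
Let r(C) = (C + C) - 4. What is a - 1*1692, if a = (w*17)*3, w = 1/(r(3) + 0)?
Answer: -3333/2 ≈ -1666.5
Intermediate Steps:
r(C) = -4 + 2*C (r(C) = 2*C - 4 = -4 + 2*C)
w = ½ (w = 1/((-4 + 2*3) + 0) = 1/((-4 + 6) + 0) = 1/(2 + 0) = 1/2 = ½ ≈ 0.50000)
a = 51/2 (a = ((½)*17)*3 = (17/2)*3 = 51/2 ≈ 25.500)
a - 1*1692 = 51/2 - 1*1692 = 51/2 - 1692 = -3333/2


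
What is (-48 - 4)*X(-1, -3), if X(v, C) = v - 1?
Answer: 104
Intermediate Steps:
X(v, C) = -1 + v
(-48 - 4)*X(-1, -3) = (-48 - 4)*(-1 - 1) = -52*(-2) = 104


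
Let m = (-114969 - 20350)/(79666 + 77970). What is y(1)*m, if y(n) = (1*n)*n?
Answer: -135319/157636 ≈ -0.85843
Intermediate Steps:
y(n) = n² (y(n) = n*n = n²)
m = -135319/157636 ≈ -0.85843
y(1)*m = 1²*(-135319/157636) = 1*(-135319/157636) = -135319/157636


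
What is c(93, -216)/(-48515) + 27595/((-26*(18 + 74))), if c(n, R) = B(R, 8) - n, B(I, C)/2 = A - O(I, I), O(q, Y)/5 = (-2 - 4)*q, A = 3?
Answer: -1307563001/116047880 ≈ -11.267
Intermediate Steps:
O(q, Y) = -30*q (O(q, Y) = 5*((-2 - 4)*q) = 5*(-6*q) = -30*q)
B(I, C) = 6 + 60*I (B(I, C) = 2*(3 - (-30)*I) = 2*(3 + 30*I) = 6 + 60*I)
c(n, R) = 6 - n + 60*R (c(n, R) = (6 + 60*R) - n = 6 - n + 60*R)
c(93, -216)/(-48515) + 27595/((-26*(18 + 74))) = (6 - 1*93 + 60*(-216))/(-48515) + 27595/((-26*(18 + 74))) = (6 - 93 - 12960)*(-1/48515) + 27595/((-26*92)) = -13047*(-1/48515) + 27595/(-2392) = 13047/48515 + 27595*(-1/2392) = 13047/48515 - 27595/2392 = -1307563001/116047880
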